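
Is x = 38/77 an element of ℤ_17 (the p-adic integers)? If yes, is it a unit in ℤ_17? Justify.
x ∈ ℤ_17^× (unit); v_17(x) = 0

ℤ_17 = {x ∈ ℚ_17 : v_17(x) ≥ 0} and ℤ_17^× = {x ∈ ℤ_17 : v_17(x) = 0}. Here v_17(38/77) = v_17(num) − v_17(den) = 0; compare against these criteria.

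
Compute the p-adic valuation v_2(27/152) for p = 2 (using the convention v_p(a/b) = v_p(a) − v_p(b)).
v_2(27/152) = -3

Factor powers of 2 from the numerator and denominator of the reduced fraction: 27 = 2^0 · 27 and 152 = 2^3 · 19. Apply v_p(a/b) = v_p(a) − v_p(b): v_2(27/152) = 0 − 3 = -3.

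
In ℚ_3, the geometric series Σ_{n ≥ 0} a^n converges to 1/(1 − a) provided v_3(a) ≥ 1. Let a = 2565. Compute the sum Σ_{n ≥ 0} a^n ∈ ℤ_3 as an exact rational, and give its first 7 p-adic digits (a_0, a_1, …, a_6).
Σ a^n = 1/(1 − a) = -1/2564;  first 7 digits = (1, 0, 0, 2, 1, 1, 1)

v_3(a) = 3 ≥ 1, so the series converges in ℤ_3 to 1/(1 − a) = 1/(1 − 2565) = -1/2564. Expand this rational in ℤ_3: compute digits iteratively via d_i = x_i mod 3, x_{i+1} = (x_i − d_i)/3. The first 7 digits are (1, 0, 0, 2, 1, 1, 1).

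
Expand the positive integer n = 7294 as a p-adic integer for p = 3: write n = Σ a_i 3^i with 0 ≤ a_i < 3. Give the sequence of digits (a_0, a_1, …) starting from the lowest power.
(a_0, a_1, …) = (1, 1, 0, 0, 0, 0, 1, 0, 1)

Repeated division by 3 gives the digits low-to-high: 7294 = 1 + 1·3^1 + 1·3^6 + 1·3^8. Digit sequence: (1, 1, 0, 0, 0, 0, 1, 0, 1).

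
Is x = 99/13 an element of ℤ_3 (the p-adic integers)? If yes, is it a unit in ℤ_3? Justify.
x ∈ ℤ_3 but not a unit; v_3(x) = 2 > 0

ℤ_3 = {x ∈ ℚ_3 : v_3(x) ≥ 0} and ℤ_3^× = {x ∈ ℤ_3 : v_3(x) = 0}. Here v_3(99/13) = v_3(num) − v_3(den) = 2; compare against these criteria.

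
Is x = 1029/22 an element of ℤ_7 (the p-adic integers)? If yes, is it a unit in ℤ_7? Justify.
x ∈ ℤ_7 but not a unit; v_7(x) = 3 > 0

ℤ_7 = {x ∈ ℚ_7 : v_7(x) ≥ 0} and ℤ_7^× = {x ∈ ℤ_7 : v_7(x) = 0}. Here v_7(1029/22) = v_7(num) − v_7(den) = 3; compare against these criteria.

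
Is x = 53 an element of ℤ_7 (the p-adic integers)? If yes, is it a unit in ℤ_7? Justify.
x ∈ ℤ_7^× (unit); v_7(x) = 0

ℤ_7 = {x ∈ ℚ_7 : v_7(x) ≥ 0} and ℤ_7^× = {x ∈ ℤ_7 : v_7(x) = 0}. Here v_7(53) = v_7(num) − v_7(den) = 0; compare against these criteria.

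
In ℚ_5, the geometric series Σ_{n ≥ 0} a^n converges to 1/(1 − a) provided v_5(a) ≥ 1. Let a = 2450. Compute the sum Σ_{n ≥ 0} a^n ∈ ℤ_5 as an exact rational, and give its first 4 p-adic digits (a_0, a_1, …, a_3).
Σ a^n = 1/(1 − a) = -1/2449;  first 4 digits = (1, 0, 3, 4)

v_5(a) = 2 ≥ 1, so the series converges in ℤ_5 to 1/(1 − a) = 1/(1 − 2450) = -1/2449. Expand this rational in ℤ_5: compute digits iteratively via d_i = x_i mod 5, x_{i+1} = (x_i − d_i)/5. The first 4 digits are (1, 0, 3, 4).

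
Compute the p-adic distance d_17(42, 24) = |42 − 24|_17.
d_17(42, 24) = 1

Step 1 — x − y = 42 − 24 = 18. Step 2 — v_17(18) = 0 (factor: 18 = (17^0 · 18); the sign does not affect v_p). Step 3 — |x − y|_17 = 17^{0} = 1.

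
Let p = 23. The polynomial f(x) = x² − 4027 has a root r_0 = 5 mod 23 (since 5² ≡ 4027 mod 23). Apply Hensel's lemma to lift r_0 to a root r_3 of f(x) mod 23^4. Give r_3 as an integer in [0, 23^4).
r_3 = 147573 (mod 279841)

Hensel's recurrence: r_{i+1} = r_i − f(r_i)·(f′(r_i))^{-1} mod 23^{i+2}, with f′(x) = 2x. Iterate:
  r_0 = 5 (mod 23)
  r_1 = 511 (mod 529)
  r_2 = 1569 (mod 12167)
  r_3 = 147573 (mod 279841)
Final: r_3 = 147573, and one checks f(r_3) ≡ 0 mod 23^4.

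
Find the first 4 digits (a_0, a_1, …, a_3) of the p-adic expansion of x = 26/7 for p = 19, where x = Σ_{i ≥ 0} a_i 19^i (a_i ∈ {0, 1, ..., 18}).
(a_0, …, a_3) = (1, 11, 13, 2)

v_19(26/7) = 0 (numerator and denominator both coprime to 19), so x ∈ ℤ_19^×. Compute digits iteratively via a_i = x_i mod 19, x_{i+1} = (x_i − a_i)/19, with x_0 = x:
  x_0 = 26/7;  a_0 = 1;  x_1 = (x_0 − 1)/19 = 1/7
  x_1 = 1/7;  a_1 = 11;  x_2 = (x_1 − 11)/19 = -4/7
  x_2 = -4/7;  a_2 = 13;  x_3 = (x_2 − 13)/19 = -5/7
  x_3 = -5/7;  a_3 = 2;  x_4 = (x_3 − 2)/19 = -1/7
Digits: (1, 11, 13, 2).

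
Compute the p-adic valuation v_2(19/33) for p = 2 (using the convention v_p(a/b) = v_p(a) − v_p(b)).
v_2(19/33) = 0

Factor powers of 2 from the numerator and denominator of the reduced fraction: 19 = 2^0 · 19 and 33 = 2^0 · 33. Apply v_p(a/b) = v_p(a) − v_p(b): v_2(19/33) = 0 − 0 = 0.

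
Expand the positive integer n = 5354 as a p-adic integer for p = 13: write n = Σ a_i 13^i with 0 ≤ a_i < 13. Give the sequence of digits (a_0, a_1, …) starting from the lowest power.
(a_0, a_1, …) = (11, 8, 5, 2)

Repeated division by 13 gives the digits low-to-high: 5354 = 11 + 8·13^1 + 5·13^2 + 2·13^3. Digit sequence: (11, 8, 5, 2).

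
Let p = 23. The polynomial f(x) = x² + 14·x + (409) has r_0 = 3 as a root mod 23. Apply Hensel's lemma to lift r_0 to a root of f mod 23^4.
r_3 = 247552 (mod 279841)

Hensel: r_{i+1} = r_i − f(r_i)·(f′(r_i))^{-1} mod 23^{i+2}, f′(x) = 2x + 14. Iterate:
  r_0 = 3 (mod 23)
  r_1 = 509 (mod 529)
  r_2 = 4212 (mod 12167)
  r_3 = 247552 (mod 279841)
Final: r = 247552 satisfies f(r) ≡ 0 mod 23^4.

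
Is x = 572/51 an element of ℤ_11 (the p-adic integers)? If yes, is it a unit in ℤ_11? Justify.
x ∈ ℤ_11 but not a unit; v_11(x) = 1 > 0

ℤ_11 = {x ∈ ℚ_11 : v_11(x) ≥ 0} and ℤ_11^× = {x ∈ ℤ_11 : v_11(x) = 0}. Here v_11(572/51) = v_11(num) − v_11(den) = 1; compare against these criteria.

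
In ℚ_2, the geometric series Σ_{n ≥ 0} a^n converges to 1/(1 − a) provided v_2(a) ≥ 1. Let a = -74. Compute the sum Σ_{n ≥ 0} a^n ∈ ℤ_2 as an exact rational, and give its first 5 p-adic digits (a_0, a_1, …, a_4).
Σ a^n = 1/(1 − a) = 1/75;  first 5 digits = (1, 1, 0, 0, 0)

v_2(a) = 1 ≥ 1, so the series converges in ℤ_2 to 1/(1 − a) = 1/(1 − (-74)) = 1/75. Expand this rational in ℤ_2: compute digits iteratively via d_i = x_i mod 2, x_{i+1} = (x_i − d_i)/2. The first 5 digits are (1, 1, 0, 0, 0).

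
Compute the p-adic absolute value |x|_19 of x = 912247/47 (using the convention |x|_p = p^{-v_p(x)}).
|912247/47|_19 = 1/130321

Step 1 — compute v_19(x) by factoring powers of 19 out of the numerator and denominator: v_19(912247/47) = 4. Step 2 — apply |x|_p = p^{-v_p(x)} = 19^{-4} = 1/130321.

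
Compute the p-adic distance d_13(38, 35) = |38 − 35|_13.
d_13(38, 35) = 1

Step 1 — x − y = 38 − 35 = 3. Step 2 — v_13(3) = 0 (factor: 3 = (13^0 · 3); the sign does not affect v_p). Step 3 — |x − y|_13 = 13^{0} = 1.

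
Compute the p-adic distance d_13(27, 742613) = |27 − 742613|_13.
d_13(27, 742613) = 1/371293

Step 1 — x − y = 27 − 742613 = -742586. Step 2 — v_13(-742586) = 5 (factor: -742586 = −(13^5 · 2); the sign does not affect v_p). Step 3 — |x − y|_13 = 13^{-5} = 1/371293.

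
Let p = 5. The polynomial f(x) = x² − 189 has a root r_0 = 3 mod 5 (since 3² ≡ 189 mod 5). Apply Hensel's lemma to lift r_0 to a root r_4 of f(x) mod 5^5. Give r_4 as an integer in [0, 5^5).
r_4 = 1383 (mod 3125)

Hensel's recurrence: r_{i+1} = r_i − f(r_i)·(f′(r_i))^{-1} mod 5^{i+2}, with f′(x) = 2x. Iterate:
  r_0 = 3 (mod 5)
  r_1 = 8 (mod 25)
  r_2 = 8 (mod 125)
  r_3 = 133 (mod 625)
  r_4 = 1383 (mod 3125)
Final: r_4 = 1383, and one checks f(r_4) ≡ 0 mod 5^5.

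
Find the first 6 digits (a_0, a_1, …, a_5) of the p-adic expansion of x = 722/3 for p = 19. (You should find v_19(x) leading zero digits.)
(a_0, …, a_5) = (0, 0, 7, 6, 6, 6)

v_19(722/3) = 2, so a_0 = ... = a_1 = 0. Factor out: x = 19^2 · u with u = 2/3 a unit in ℤ_19. Expand u iteratively via a_{v+i} = u_i mod 19, u_{i+1} = (u_i − a_{v+i})/19:
  u_0 = 2/3;  a_2 = 7;  u_1 = (u_0 − 7)/19 = -1/3
  u_1 = -1/3;  a_3 = 6;  u_2 = (u_1 − 6)/19 = -1/3
  u_2 = -1/3;  a_4 = 6;  u_3 = (u_2 − 6)/19 = -1/3
  u_3 = -1/3;  a_5 = 6;  u_4 = (u_3 − 6)/19 = -1/3
Digits: (0, 0, 7, 6, 6, 6).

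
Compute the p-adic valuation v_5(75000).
v_5(75000) = 5

v_5(n) is the largest exponent k such that 5^k divides n. Factor out: 75000 = 5^5 · 24. (Sign doesn't affect v_p.) So v_5(75000) = 5.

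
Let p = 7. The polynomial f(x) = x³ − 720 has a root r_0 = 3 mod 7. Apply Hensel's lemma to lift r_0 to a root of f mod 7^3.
r_2 = 241 (mod 343)

Hensel: r_{i+1} = r_i − f(r_i)/f′(r_i) mod 7^{i+2}, where f′(x) = 3x². Iterate:
  r_0 = 3 (mod 7)
  r_1 = 45 (mod 49)
  r_2 = 241 (mod 343)
Final: r = 241 with f(r) ≡ 0 mod 7^3.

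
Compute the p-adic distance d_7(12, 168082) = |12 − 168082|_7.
d_7(12, 168082) = 1/16807

Step 1 — x − y = 12 − 168082 = -168070. Step 2 — v_7(-168070) = 5 (factor: -168070 = −(7^5 · 10); the sign does not affect v_p). Step 3 — |x − y|_7 = 7^{-5} = 1/16807.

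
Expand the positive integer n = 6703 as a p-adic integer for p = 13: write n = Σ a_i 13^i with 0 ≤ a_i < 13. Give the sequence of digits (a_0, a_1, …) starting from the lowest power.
(a_0, a_1, …) = (8, 8, 0, 3)

Repeated division by 13 gives the digits low-to-high: 6703 = 8 + 8·13^1 + 3·13^3. Digit sequence: (8, 8, 0, 3).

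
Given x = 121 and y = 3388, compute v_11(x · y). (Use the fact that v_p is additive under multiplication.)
v_11(409948) = 4

v_p(x) = 2 (factor: 121 = 11^2 · 1); v_p(y) = 2 (factor: 3388 = 11^2 · 28). Additivity: v_p(xy) = v_p(x) + v_p(y) = 2 + 2 = 4. (Direct check: xy = 409948 = 11^4 · (28).)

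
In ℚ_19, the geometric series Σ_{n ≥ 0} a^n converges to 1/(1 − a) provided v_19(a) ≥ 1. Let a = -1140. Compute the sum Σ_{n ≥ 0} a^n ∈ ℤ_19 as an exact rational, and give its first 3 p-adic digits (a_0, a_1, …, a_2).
Σ a^n = 1/(1 − a) = 1/1141;  first 3 digits = (1, 16, 5)

v_19(a) = 1 ≥ 1, so the series converges in ℤ_19 to 1/(1 − a) = 1/(1 − (-1140)) = 1/1141. Expand this rational in ℤ_19: compute digits iteratively via d_i = x_i mod 19, x_{i+1} = (x_i − d_i)/19. The first 3 digits are (1, 16, 5).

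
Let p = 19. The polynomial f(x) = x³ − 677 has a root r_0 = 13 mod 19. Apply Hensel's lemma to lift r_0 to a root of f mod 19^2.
r_1 = 146 (mod 361)

Hensel: r_{i+1} = r_i − f(r_i)/f′(r_i) mod 19^{i+2}, where f′(x) = 3x². Iterate:
  r_0 = 13 (mod 19)
  r_1 = 146 (mod 361)
Final: r = 146 with f(r) ≡ 0 mod 19^2.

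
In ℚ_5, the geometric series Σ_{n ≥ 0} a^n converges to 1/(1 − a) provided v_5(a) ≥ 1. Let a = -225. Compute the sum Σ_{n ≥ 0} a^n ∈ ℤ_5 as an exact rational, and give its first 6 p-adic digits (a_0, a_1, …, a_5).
Σ a^n = 1/(1 − a) = 1/226;  first 6 digits = (1, 0, 1, 3, 0, 1)

v_5(a) = 2 ≥ 1, so the series converges in ℤ_5 to 1/(1 − a) = 1/(1 − (-225)) = 1/226. Expand this rational in ℤ_5: compute digits iteratively via d_i = x_i mod 5, x_{i+1} = (x_i − d_i)/5. The first 6 digits are (1, 0, 1, 3, 0, 1).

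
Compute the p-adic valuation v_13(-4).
v_13(-4) = 0

v_13(n) is the largest exponent k such that 13^k divides n. Factor out: -4 = -13^0 · 4. (Sign doesn't affect v_p.) So v_13(-4) = 0.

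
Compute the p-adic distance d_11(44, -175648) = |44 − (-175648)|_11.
d_11(44, -175648) = 1/14641

Step 1 — x − y = 44 − (-175648) = 175692. Step 2 — v_11(175692) = 4 (factor: 175692 = (11^4 · 12); the sign does not affect v_p). Step 3 — |x − y|_11 = 11^{-4} = 1/14641.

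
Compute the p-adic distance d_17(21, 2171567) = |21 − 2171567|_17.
d_17(21, 2171567) = 1/83521

Step 1 — x − y = 21 − 2171567 = -2171546. Step 2 — v_17(-2171546) = 4 (factor: -2171546 = −(17^4 · 26); the sign does not affect v_p). Step 3 — |x − y|_17 = 17^{-4} = 1/83521.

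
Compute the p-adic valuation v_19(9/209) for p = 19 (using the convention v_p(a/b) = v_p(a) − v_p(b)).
v_19(9/209) = -1

Factor powers of 19 from the numerator and denominator of the reduced fraction: 9 = 19^0 · 9 and 209 = 19^1 · 11. Apply v_p(a/b) = v_p(a) − v_p(b): v_19(9/209) = 0 − 1 = -1.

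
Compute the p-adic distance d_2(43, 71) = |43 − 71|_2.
d_2(43, 71) = 1/4

Step 1 — x − y = 43 − 71 = -28. Step 2 — v_2(-28) = 2 (factor: -28 = −(2^2 · 7); the sign does not affect v_p). Step 3 — |x − y|_2 = 2^{-2} = 1/4.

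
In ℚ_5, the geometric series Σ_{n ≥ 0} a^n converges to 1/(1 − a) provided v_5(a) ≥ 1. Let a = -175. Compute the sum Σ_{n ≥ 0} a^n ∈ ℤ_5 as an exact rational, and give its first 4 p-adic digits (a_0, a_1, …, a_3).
Σ a^n = 1/(1 − a) = 1/176;  first 4 digits = (1, 0, 3, 3)

v_5(a) = 2 ≥ 1, so the series converges in ℤ_5 to 1/(1 − a) = 1/(1 − (-175)) = 1/176. Expand this rational in ℤ_5: compute digits iteratively via d_i = x_i mod 5, x_{i+1} = (x_i − d_i)/5. The first 4 digits are (1, 0, 3, 3).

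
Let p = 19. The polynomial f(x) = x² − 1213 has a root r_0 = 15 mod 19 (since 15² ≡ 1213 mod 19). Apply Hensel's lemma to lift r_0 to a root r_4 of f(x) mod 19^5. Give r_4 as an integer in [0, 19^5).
r_4 = 205481 (mod 2476099)

Hensel's recurrence: r_{i+1} = r_i − f(r_i)·(f′(r_i))^{-1} mod 19^{i+2}, with f′(x) = 2x. Iterate:
  r_0 = 15 (mod 19)
  r_1 = 72 (mod 361)
  r_2 = 6570 (mod 6859)
  r_3 = 75160 (mod 130321)
  r_4 = 205481 (mod 2476099)
Final: r_4 = 205481, and one checks f(r_4) ≡ 0 mod 19^5.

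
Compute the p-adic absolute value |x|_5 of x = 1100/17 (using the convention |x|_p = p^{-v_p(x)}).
|1100/17|_5 = 1/25

Step 1 — compute v_5(x) by factoring powers of 5 out of the numerator and denominator: v_5(1100/17) = 2. Step 2 — apply |x|_p = p^{-v_p(x)} = 5^{-2} = 1/25.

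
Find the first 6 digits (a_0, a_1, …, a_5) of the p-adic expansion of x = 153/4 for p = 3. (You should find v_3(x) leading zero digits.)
(a_0, …, a_5) = (0, 0, 2, 0, 1, 2)

v_3(153/4) = 2, so a_0 = ... = a_1 = 0. Factor out: x = 3^2 · u with u = 17/4 a unit in ℤ_3. Expand u iteratively via a_{v+i} = u_i mod 3, u_{i+1} = (u_i − a_{v+i})/3:
  u_0 = 17/4;  a_2 = 2;  u_1 = (u_0 − 2)/3 = 3/4
  u_1 = 3/4;  a_3 = 0;  u_2 = (u_1 − 0)/3 = 1/4
  u_2 = 1/4;  a_4 = 1;  u_3 = (u_2 − 1)/3 = -1/4
  u_3 = -1/4;  a_5 = 2;  u_4 = (u_3 − 2)/3 = -3/4
Digits: (0, 0, 2, 0, 1, 2).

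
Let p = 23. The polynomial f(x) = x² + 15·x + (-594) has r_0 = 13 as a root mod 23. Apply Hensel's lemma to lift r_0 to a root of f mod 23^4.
r_3 = 279808 (mod 279841)

Hensel: r_{i+1} = r_i − f(r_i)·(f′(r_i))^{-1} mod 23^{i+2}, f′(x) = 2x + 15. Iterate:
  r_0 = 13 (mod 23)
  r_1 = 496 (mod 529)
  r_2 = 12134 (mod 12167)
  r_3 = 279808 (mod 279841)
Final: r = 279808 satisfies f(r) ≡ 0 mod 23^4.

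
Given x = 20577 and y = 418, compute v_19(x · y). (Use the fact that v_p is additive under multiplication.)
v_19(8601186) = 4

v_p(x) = 3 (factor: 20577 = 19^3 · 3); v_p(y) = 1 (factor: 418 = 19^1 · 22). Additivity: v_p(xy) = v_p(x) + v_p(y) = 3 + 1 = 4. (Direct check: xy = 8601186 = 19^4 · (66).)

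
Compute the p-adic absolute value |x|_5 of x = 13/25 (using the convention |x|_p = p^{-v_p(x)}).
|13/25|_5 = 25

Step 1 — compute v_5(x) by factoring powers of 5 out of the numerator and denominator: v_5(13/25) = -2. Step 2 — apply |x|_p = p^{-v_p(x)} = 5^{2} = 25.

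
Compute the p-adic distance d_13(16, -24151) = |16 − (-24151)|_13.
d_13(16, -24151) = 1/2197

Step 1 — x − y = 16 − (-24151) = 24167. Step 2 — v_13(24167) = 3 (factor: 24167 = (13^3 · 11); the sign does not affect v_p). Step 3 — |x − y|_13 = 13^{-3} = 1/2197.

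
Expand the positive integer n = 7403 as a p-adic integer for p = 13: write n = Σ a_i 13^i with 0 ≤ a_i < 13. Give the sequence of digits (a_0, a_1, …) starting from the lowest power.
(a_0, a_1, …) = (6, 10, 4, 3)

Repeated division by 13 gives the digits low-to-high: 7403 = 6 + 10·13^1 + 4·13^2 + 3·13^3. Digit sequence: (6, 10, 4, 3).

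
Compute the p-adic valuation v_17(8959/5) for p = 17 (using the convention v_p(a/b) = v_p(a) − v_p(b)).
v_17(8959/5) = 2

Factor powers of 17 from the numerator and denominator of the reduced fraction: 8959 = 17^2 · 31 and 5 = 17^0 · 5. Apply v_p(a/b) = v_p(a) − v_p(b): v_17(8959/5) = 2 − 0 = 2.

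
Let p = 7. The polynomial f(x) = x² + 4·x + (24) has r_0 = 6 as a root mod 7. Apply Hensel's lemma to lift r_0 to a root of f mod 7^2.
r_1 = 13 (mod 49)

Hensel: r_{i+1} = r_i − f(r_i)·(f′(r_i))^{-1} mod 7^{i+2}, f′(x) = 2x + 4. Iterate:
  r_0 = 6 (mod 7)
  r_1 = 13 (mod 49)
Final: r = 13 satisfies f(r) ≡ 0 mod 7^2.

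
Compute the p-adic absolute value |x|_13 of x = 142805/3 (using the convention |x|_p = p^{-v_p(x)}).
|142805/3|_13 = 1/28561

Step 1 — compute v_13(x) by factoring powers of 13 out of the numerator and denominator: v_13(142805/3) = 4. Step 2 — apply |x|_p = p^{-v_p(x)} = 13^{-4} = 1/28561.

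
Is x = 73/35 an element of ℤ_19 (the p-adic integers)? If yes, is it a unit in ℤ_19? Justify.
x ∈ ℤ_19^× (unit); v_19(x) = 0

ℤ_19 = {x ∈ ℚ_19 : v_19(x) ≥ 0} and ℤ_19^× = {x ∈ ℤ_19 : v_19(x) = 0}. Here v_19(73/35) = v_19(num) − v_19(den) = 0; compare against these criteria.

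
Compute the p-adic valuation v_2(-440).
v_2(-440) = 3

v_2(n) is the largest exponent k such that 2^k divides n. Factor out: -440 = -2^3 · 55. (Sign doesn't affect v_p.) So v_2(-440) = 3.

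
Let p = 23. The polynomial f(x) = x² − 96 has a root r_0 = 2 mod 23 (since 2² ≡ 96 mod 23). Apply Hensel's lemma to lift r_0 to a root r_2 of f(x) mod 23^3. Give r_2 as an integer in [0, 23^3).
r_2 = 9018 (mod 12167)

Hensel's recurrence: r_{i+1} = r_i − f(r_i)·(f′(r_i))^{-1} mod 23^{i+2}, with f′(x) = 2x. Iterate:
  r_0 = 2 (mod 23)
  r_1 = 25 (mod 529)
  r_2 = 9018 (mod 12167)
Final: r_2 = 9018, and one checks f(r_2) ≡ 0 mod 23^3.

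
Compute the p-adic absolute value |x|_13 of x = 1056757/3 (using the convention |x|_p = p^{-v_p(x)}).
|1056757/3|_13 = 1/28561

Step 1 — compute v_13(x) by factoring powers of 13 out of the numerator and denominator: v_13(1056757/3) = 4. Step 2 — apply |x|_p = p^{-v_p(x)} = 13^{-4} = 1/28561.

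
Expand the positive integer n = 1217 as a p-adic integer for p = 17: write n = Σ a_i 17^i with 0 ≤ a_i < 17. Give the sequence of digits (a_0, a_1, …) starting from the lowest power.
(a_0, a_1, …) = (10, 3, 4)

Repeated division by 17 gives the digits low-to-high: 1217 = 10 + 3·17^1 + 4·17^2. Digit sequence: (10, 3, 4).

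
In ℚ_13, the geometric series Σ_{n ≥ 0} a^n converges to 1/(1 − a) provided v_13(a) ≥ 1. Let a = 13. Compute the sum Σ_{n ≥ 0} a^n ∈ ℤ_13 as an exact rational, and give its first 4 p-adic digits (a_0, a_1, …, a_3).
Σ a^n = 1/(1 − a) = -1/12;  first 4 digits = (1, 1, 1, 1)

v_13(a) = 1 ≥ 1, so the series converges in ℤ_13 to 1/(1 − a) = 1/(1 − 13) = -1/12. Expand this rational in ℤ_13: compute digits iteratively via d_i = x_i mod 13, x_{i+1} = (x_i − d_i)/13. The first 4 digits are (1, 1, 1, 1).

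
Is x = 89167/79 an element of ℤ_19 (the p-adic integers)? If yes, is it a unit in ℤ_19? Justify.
x ∈ ℤ_19 but not a unit; v_19(x) = 3 > 0

ℤ_19 = {x ∈ ℚ_19 : v_19(x) ≥ 0} and ℤ_19^× = {x ∈ ℤ_19 : v_19(x) = 0}. Here v_19(89167/79) = v_19(num) − v_19(den) = 3; compare against these criteria.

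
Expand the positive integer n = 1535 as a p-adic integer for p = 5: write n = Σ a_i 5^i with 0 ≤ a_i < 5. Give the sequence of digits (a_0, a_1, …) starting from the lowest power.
(a_0, a_1, …) = (0, 2, 1, 2, 2)

Repeated division by 5 gives the digits low-to-high: 1535 = 2·5^1 + 1·5^2 + 2·5^3 + 2·5^4. Digit sequence: (0, 2, 1, 2, 2).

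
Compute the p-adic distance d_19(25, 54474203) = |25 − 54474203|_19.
d_19(25, 54474203) = 1/2476099

Step 1 — x − y = 25 − 54474203 = -54474178. Step 2 — v_19(-54474178) = 5 (factor: -54474178 = −(19^5 · 22); the sign does not affect v_p). Step 3 — |x − y|_19 = 19^{-5} = 1/2476099.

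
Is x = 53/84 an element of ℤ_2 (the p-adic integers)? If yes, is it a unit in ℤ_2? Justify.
x ∉ ℤ_2 (v_2(x) = -2 < 0)

ℤ_2 = {x ∈ ℚ_2 : v_2(x) ≥ 0} and ℤ_2^× = {x ∈ ℤ_2 : v_2(x) = 0}. Here v_2(53/84) = v_2(num) − v_2(den) = -2; compare against these criteria.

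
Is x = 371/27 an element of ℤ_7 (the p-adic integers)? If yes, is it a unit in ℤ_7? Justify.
x ∈ ℤ_7 but not a unit; v_7(x) = 1 > 0

ℤ_7 = {x ∈ ℚ_7 : v_7(x) ≥ 0} and ℤ_7^× = {x ∈ ℤ_7 : v_7(x) = 0}. Here v_7(371/27) = v_7(num) − v_7(den) = 1; compare against these criteria.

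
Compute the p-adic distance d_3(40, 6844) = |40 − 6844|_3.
d_3(40, 6844) = 1/243

Step 1 — x − y = 40 − 6844 = -6804. Step 2 — v_3(-6804) = 5 (factor: -6804 = −(3^5 · 28); the sign does not affect v_p). Step 3 — |x − y|_3 = 3^{-5} = 1/243.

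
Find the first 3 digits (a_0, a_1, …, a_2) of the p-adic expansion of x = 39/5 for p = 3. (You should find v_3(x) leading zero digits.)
(a_0, …, a_2) = (0, 2, 2)

v_3(39/5) = 1, so a_0 = ... = a_0 = 0. Factor out: x = 3^1 · u with u = 13/5 a unit in ℤ_3. Expand u iteratively via a_{v+i} = u_i mod 3, u_{i+1} = (u_i − a_{v+i})/3:
  u_0 = 13/5;  a_1 = 2;  u_1 = (u_0 − 2)/3 = 1/5
  u_1 = 1/5;  a_2 = 2;  u_2 = (u_1 − 2)/3 = -3/5
Digits: (0, 2, 2).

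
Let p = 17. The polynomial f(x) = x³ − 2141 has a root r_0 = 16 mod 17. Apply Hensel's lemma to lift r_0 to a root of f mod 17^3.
r_2 = 4470 (mod 4913)

Hensel: r_{i+1} = r_i − f(r_i)/f′(r_i) mod 17^{i+2}, where f′(x) = 3x². Iterate:
  r_0 = 16 (mod 17)
  r_1 = 135 (mod 289)
  r_2 = 4470 (mod 4913)
Final: r = 4470 with f(r) ≡ 0 mod 17^3.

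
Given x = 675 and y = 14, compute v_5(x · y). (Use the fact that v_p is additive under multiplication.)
v_5(9450) = 2

v_p(x) = 2 (factor: 675 = 5^2 · 27); v_p(y) = 0 (factor: 14 = 5^0 · 14). Additivity: v_p(xy) = v_p(x) + v_p(y) = 2 + 0 = 2. (Direct check: xy = 9450 = 5^2 · (378).)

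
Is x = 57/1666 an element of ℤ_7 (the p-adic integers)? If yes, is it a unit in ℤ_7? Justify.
x ∉ ℤ_7 (v_7(x) = -2 < 0)

ℤ_7 = {x ∈ ℚ_7 : v_7(x) ≥ 0} and ℤ_7^× = {x ∈ ℤ_7 : v_7(x) = 0}. Here v_7(57/1666) = v_7(num) − v_7(den) = -2; compare against these criteria.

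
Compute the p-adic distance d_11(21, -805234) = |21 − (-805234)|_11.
d_11(21, -805234) = 1/161051

Step 1 — x − y = 21 − (-805234) = 805255. Step 2 — v_11(805255) = 5 (factor: 805255 = (11^5 · 5); the sign does not affect v_p). Step 3 — |x − y|_11 = 11^{-5} = 1/161051.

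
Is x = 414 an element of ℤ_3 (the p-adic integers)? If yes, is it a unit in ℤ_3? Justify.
x ∈ ℤ_3 but not a unit; v_3(x) = 2 > 0

ℤ_3 = {x ∈ ℚ_3 : v_3(x) ≥ 0} and ℤ_3^× = {x ∈ ℤ_3 : v_3(x) = 0}. Here v_3(414) = v_3(num) − v_3(den) = 2; compare against these criteria.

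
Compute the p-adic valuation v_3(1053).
v_3(1053) = 4

v_3(n) is the largest exponent k such that 3^k divides n. Factor out: 1053 = 3^4 · 13. (Sign doesn't affect v_p.) So v_3(1053) = 4.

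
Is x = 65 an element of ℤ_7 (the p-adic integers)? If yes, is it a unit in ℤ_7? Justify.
x ∈ ℤ_7^× (unit); v_7(x) = 0

ℤ_7 = {x ∈ ℚ_7 : v_7(x) ≥ 0} and ℤ_7^× = {x ∈ ℤ_7 : v_7(x) = 0}. Here v_7(65) = v_7(num) − v_7(den) = 0; compare against these criteria.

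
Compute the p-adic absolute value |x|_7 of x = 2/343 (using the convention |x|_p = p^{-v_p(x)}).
|2/343|_7 = 343

Step 1 — compute v_7(x) by factoring powers of 7 out of the numerator and denominator: v_7(2/343) = -3. Step 2 — apply |x|_p = p^{-v_p(x)} = 7^{3} = 343.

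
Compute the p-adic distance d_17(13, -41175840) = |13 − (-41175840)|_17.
d_17(13, -41175840) = 1/1419857

Step 1 — x − y = 13 − (-41175840) = 41175853. Step 2 — v_17(41175853) = 5 (factor: 41175853 = (17^5 · 29); the sign does not affect v_p). Step 3 — |x − y|_17 = 17^{-5} = 1/1419857.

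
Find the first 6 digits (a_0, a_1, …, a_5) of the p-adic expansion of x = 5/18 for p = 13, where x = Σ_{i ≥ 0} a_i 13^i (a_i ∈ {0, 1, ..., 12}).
(a_0, …, a_5) = (1, 5, 9, 0, 5, 9)

v_13(5/18) = 0 (numerator and denominator both coprime to 13), so x ∈ ℤ_13^×. Compute digits iteratively via a_i = x_i mod 13, x_{i+1} = (x_i − a_i)/13, with x_0 = x:
  x_0 = 5/18;  a_0 = 1;  x_1 = (x_0 − 1)/13 = -1/18
  x_1 = -1/18;  a_1 = 5;  x_2 = (x_1 − 5)/13 = -7/18
  x_2 = -7/18;  a_2 = 9;  x_3 = (x_2 − 9)/13 = -13/18
  x_3 = -13/18;  a_3 = 0;  x_4 = (x_3 − 0)/13 = -1/18
  x_4 = -1/18;  a_4 = 5;  x_5 = (x_4 − 5)/13 = -7/18
  x_5 = -7/18;  a_5 = 9;  x_6 = (x_5 − 9)/13 = -13/18
Digits: (1, 5, 9, 0, 5, 9).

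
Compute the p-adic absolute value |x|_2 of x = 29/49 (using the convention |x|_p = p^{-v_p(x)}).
|29/49|_2 = 1

Step 1 — compute v_2(x) by factoring powers of 2 out of the numerator and denominator: v_2(29/49) = 0. Step 2 — apply |x|_p = p^{-v_p(x)} = 2^{0} = 1.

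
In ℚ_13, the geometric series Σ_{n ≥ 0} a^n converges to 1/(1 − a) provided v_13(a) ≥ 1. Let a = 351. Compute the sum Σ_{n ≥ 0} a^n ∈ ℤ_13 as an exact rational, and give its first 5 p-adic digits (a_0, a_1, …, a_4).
Σ a^n = 1/(1 − a) = -1/350;  first 5 digits = (1, 1, 3, 5, 11)

v_13(a) = 1 ≥ 1, so the series converges in ℤ_13 to 1/(1 − a) = 1/(1 − 351) = -1/350. Expand this rational in ℤ_13: compute digits iteratively via d_i = x_i mod 13, x_{i+1} = (x_i − d_i)/13. The first 5 digits are (1, 1, 3, 5, 11).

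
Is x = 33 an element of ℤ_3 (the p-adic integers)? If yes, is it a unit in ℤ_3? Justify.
x ∈ ℤ_3 but not a unit; v_3(x) = 1 > 0

ℤ_3 = {x ∈ ℚ_3 : v_3(x) ≥ 0} and ℤ_3^× = {x ∈ ℤ_3 : v_3(x) = 0}. Here v_3(33) = v_3(num) − v_3(den) = 1; compare against these criteria.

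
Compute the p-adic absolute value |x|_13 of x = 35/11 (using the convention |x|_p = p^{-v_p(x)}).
|35/11|_13 = 1

Step 1 — compute v_13(x) by factoring powers of 13 out of the numerator and denominator: v_13(35/11) = 0. Step 2 — apply |x|_p = p^{-v_p(x)} = 13^{0} = 1.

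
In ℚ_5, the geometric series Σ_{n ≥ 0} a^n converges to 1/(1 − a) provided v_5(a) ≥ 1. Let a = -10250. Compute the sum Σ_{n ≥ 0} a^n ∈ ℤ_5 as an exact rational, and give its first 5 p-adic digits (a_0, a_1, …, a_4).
Σ a^n = 1/(1 − a) = 1/10251;  first 5 digits = (1, 0, 0, 3, 3)

v_5(a) = 3 ≥ 1, so the series converges in ℤ_5 to 1/(1 − a) = 1/(1 − (-10250)) = 1/10251. Expand this rational in ℤ_5: compute digits iteratively via d_i = x_i mod 5, x_{i+1} = (x_i − d_i)/5. The first 5 digits are (1, 0, 0, 3, 3).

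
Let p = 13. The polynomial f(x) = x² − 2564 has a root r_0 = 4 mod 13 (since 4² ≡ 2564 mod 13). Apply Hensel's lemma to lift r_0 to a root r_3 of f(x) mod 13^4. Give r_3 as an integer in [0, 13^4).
r_3 = 17645 (mod 28561)

Hensel's recurrence: r_{i+1} = r_i − f(r_i)·(f′(r_i))^{-1} mod 13^{i+2}, with f′(x) = 2x. Iterate:
  r_0 = 4 (mod 13)
  r_1 = 69 (mod 169)
  r_2 = 69 (mod 2197)
  r_3 = 17645 (mod 28561)
Final: r_3 = 17645, and one checks f(r_3) ≡ 0 mod 13^4.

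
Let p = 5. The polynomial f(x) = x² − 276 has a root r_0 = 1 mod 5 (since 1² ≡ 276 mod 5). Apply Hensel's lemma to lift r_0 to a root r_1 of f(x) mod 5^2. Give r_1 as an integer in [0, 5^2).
r_1 = 1 (mod 25)

Hensel's recurrence: r_{i+1} = r_i − f(r_i)·(f′(r_i))^{-1} mod 5^{i+2}, with f′(x) = 2x. Iterate:
  r_0 = 1 (mod 5)
  r_1 = 1 (mod 25)
Final: r_1 = 1, and one checks f(r_1) ≡ 0 mod 5^2.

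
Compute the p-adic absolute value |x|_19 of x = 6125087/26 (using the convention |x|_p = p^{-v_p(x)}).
|6125087/26|_19 = 1/130321

Step 1 — compute v_19(x) by factoring powers of 19 out of the numerator and denominator: v_19(6125087/26) = 4. Step 2 — apply |x|_p = p^{-v_p(x)} = 19^{-4} = 1/130321.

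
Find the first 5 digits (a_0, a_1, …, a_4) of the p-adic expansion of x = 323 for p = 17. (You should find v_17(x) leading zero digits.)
(a_0, …, a_4) = (0, 2, 1, 0, 0)

v_17(323) = 1, so a_0 = ... = a_0 = 0. Factor out: x = 17^1 · u with u = 19 a unit in ℤ_17. Expand u iteratively via a_{v+i} = u_i mod 17, u_{i+1} = (u_i − a_{v+i})/17:
  u_0 = 19;  a_1 = 2;  u_1 = (u_0 − 2)/17 = 1
  u_1 = 1;  a_2 = 1;  u_2 = (u_1 − 1)/17 = 0
  u_2 = 0;  a_3 = 0;  u_3 = (u_2 − 0)/17 = 0
  u_3 = 0;  a_4 = 0;  u_4 = (u_3 − 0)/17 = 0
Digits: (0, 2, 1, 0, 0).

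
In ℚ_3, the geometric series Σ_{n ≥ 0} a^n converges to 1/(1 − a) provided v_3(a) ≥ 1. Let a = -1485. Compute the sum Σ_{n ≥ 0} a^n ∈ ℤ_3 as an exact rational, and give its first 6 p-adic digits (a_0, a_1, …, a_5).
Σ a^n = 1/(1 − a) = 1/1486;  first 6 digits = (1, 0, 0, 2, 2, 2)

v_3(a) = 3 ≥ 1, so the series converges in ℤ_3 to 1/(1 − a) = 1/(1 − (-1485)) = 1/1486. Expand this rational in ℤ_3: compute digits iteratively via d_i = x_i mod 3, x_{i+1} = (x_i − d_i)/3. The first 6 digits are (1, 0, 0, 2, 2, 2).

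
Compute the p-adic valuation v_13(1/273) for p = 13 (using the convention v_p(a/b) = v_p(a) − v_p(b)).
v_13(1/273) = -1

Factor powers of 13 from the numerator and denominator of the reduced fraction: 1 = 13^0 · 1 and 273 = 13^1 · 21. Apply v_p(a/b) = v_p(a) − v_p(b): v_13(1/273) = 0 − 1 = -1.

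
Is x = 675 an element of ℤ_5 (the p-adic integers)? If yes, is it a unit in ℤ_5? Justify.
x ∈ ℤ_5 but not a unit; v_5(x) = 2 > 0

ℤ_5 = {x ∈ ℚ_5 : v_5(x) ≥ 0} and ℤ_5^× = {x ∈ ℤ_5 : v_5(x) = 0}. Here v_5(675) = v_5(num) − v_5(den) = 2; compare against these criteria.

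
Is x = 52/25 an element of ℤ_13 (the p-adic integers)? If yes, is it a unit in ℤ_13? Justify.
x ∈ ℤ_13 but not a unit; v_13(x) = 1 > 0

ℤ_13 = {x ∈ ℚ_13 : v_13(x) ≥ 0} and ℤ_13^× = {x ∈ ℤ_13 : v_13(x) = 0}. Here v_13(52/25) = v_13(num) − v_13(den) = 1; compare against these criteria.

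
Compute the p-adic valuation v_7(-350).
v_7(-350) = 1

v_7(n) is the largest exponent k such that 7^k divides n. Factor out: -350 = -7^1 · 50. (Sign doesn't affect v_p.) So v_7(-350) = 1.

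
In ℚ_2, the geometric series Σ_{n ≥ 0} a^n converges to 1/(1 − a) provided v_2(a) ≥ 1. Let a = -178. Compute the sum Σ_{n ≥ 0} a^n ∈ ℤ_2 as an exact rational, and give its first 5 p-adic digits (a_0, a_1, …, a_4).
Σ a^n = 1/(1 − a) = 1/179;  first 5 digits = (1, 1, 0, 1, 1)

v_2(a) = 1 ≥ 1, so the series converges in ℤ_2 to 1/(1 − a) = 1/(1 − (-178)) = 1/179. Expand this rational in ℤ_2: compute digits iteratively via d_i = x_i mod 2, x_{i+1} = (x_i − d_i)/2. The first 5 digits are (1, 1, 0, 1, 1).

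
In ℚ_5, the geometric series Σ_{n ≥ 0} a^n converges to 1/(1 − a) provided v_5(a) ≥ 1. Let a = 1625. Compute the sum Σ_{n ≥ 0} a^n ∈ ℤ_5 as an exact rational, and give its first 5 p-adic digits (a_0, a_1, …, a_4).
Σ a^n = 1/(1 − a) = -1/1624;  first 5 digits = (1, 0, 0, 3, 2)

v_5(a) = 3 ≥ 1, so the series converges in ℤ_5 to 1/(1 − a) = 1/(1 − 1625) = -1/1624. Expand this rational in ℤ_5: compute digits iteratively via d_i = x_i mod 5, x_{i+1} = (x_i − d_i)/5. The first 5 digits are (1, 0, 0, 3, 2).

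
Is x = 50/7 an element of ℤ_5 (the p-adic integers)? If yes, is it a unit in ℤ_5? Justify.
x ∈ ℤ_5 but not a unit; v_5(x) = 2 > 0

ℤ_5 = {x ∈ ℚ_5 : v_5(x) ≥ 0} and ℤ_5^× = {x ∈ ℤ_5 : v_5(x) = 0}. Here v_5(50/7) = v_5(num) − v_5(den) = 2; compare against these criteria.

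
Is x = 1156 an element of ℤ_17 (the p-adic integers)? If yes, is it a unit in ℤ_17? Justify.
x ∈ ℤ_17 but not a unit; v_17(x) = 2 > 0

ℤ_17 = {x ∈ ℚ_17 : v_17(x) ≥ 0} and ℤ_17^× = {x ∈ ℤ_17 : v_17(x) = 0}. Here v_17(1156) = v_17(num) − v_17(den) = 2; compare against these criteria.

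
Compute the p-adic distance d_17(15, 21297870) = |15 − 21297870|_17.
d_17(15, 21297870) = 1/1419857

Step 1 — x − y = 15 − 21297870 = -21297855. Step 2 — v_17(-21297855) = 5 (factor: -21297855 = −(17^5 · 15); the sign does not affect v_p). Step 3 — |x − y|_17 = 17^{-5} = 1/1419857.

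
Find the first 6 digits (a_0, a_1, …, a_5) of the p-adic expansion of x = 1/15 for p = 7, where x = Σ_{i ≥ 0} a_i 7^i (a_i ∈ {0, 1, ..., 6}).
(a_0, …, a_5) = (1, 5, 3, 6, 0, 5)

v_7(1/15) = 0 (numerator and denominator both coprime to 7), so x ∈ ℤ_7^×. Compute digits iteratively via a_i = x_i mod 7, x_{i+1} = (x_i − a_i)/7, with x_0 = x:
  x_0 = 1/15;  a_0 = 1;  x_1 = (x_0 − 1)/7 = -2/15
  x_1 = -2/15;  a_1 = 5;  x_2 = (x_1 − 5)/7 = -11/15
  x_2 = -11/15;  a_2 = 3;  x_3 = (x_2 − 3)/7 = -8/15
  x_3 = -8/15;  a_3 = 6;  x_4 = (x_3 − 6)/7 = -14/15
  x_4 = -14/15;  a_4 = 0;  x_5 = (x_4 − 0)/7 = -2/15
  x_5 = -2/15;  a_5 = 5;  x_6 = (x_5 − 5)/7 = -11/15
Digits: (1, 5, 3, 6, 0, 5).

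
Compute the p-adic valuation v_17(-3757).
v_17(-3757) = 2

v_17(n) is the largest exponent k such that 17^k divides n. Factor out: -3757 = -17^2 · 13. (Sign doesn't affect v_p.) So v_17(-3757) = 2.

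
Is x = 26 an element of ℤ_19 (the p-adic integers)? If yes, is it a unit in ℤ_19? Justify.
x ∈ ℤ_19^× (unit); v_19(x) = 0

ℤ_19 = {x ∈ ℚ_19 : v_19(x) ≥ 0} and ℤ_19^× = {x ∈ ℤ_19 : v_19(x) = 0}. Here v_19(26) = v_19(num) − v_19(den) = 0; compare against these criteria.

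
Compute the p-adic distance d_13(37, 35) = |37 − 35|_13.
d_13(37, 35) = 1

Step 1 — x − y = 37 − 35 = 2. Step 2 — v_13(2) = 0 (factor: 2 = (13^0 · 2); the sign does not affect v_p). Step 3 — |x − y|_13 = 13^{0} = 1.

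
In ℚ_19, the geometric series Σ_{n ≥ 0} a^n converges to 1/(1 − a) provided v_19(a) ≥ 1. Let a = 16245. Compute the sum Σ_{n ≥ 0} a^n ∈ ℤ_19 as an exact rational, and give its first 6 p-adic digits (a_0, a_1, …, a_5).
Σ a^n = 1/(1 − a) = -1/16244;  first 6 digits = (1, 0, 7, 2, 11, 11)

v_19(a) = 2 ≥ 1, so the series converges in ℤ_19 to 1/(1 − a) = 1/(1 − 16245) = -1/16244. Expand this rational in ℤ_19: compute digits iteratively via d_i = x_i mod 19, x_{i+1} = (x_i − d_i)/19. The first 6 digits are (1, 0, 7, 2, 11, 11).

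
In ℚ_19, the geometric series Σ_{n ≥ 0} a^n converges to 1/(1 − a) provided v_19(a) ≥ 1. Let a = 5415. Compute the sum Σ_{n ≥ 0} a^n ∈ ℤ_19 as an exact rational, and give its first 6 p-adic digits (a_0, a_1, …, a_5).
Σ a^n = 1/(1 − a) = -1/5414;  first 6 digits = (1, 0, 15, 0, 16, 11)

v_19(a) = 2 ≥ 1, so the series converges in ℤ_19 to 1/(1 − a) = 1/(1 − 5415) = -1/5414. Expand this rational in ℤ_19: compute digits iteratively via d_i = x_i mod 19, x_{i+1} = (x_i − d_i)/19. The first 6 digits are (1, 0, 15, 0, 16, 11).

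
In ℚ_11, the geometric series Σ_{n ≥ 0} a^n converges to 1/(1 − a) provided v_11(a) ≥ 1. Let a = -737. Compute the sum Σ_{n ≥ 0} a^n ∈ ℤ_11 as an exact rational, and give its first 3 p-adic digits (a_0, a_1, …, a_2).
Σ a^n = 1/(1 − a) = 1/738;  first 3 digits = (1, 10, 5)

v_11(a) = 1 ≥ 1, so the series converges in ℤ_11 to 1/(1 − a) = 1/(1 − (-737)) = 1/738. Expand this rational in ℤ_11: compute digits iteratively via d_i = x_i mod 11, x_{i+1} = (x_i − d_i)/11. The first 3 digits are (1, 10, 5).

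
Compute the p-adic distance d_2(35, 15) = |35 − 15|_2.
d_2(35, 15) = 1/4

Step 1 — x − y = 35 − 15 = 20. Step 2 — v_2(20) = 2 (factor: 20 = (2^2 · 5); the sign does not affect v_p). Step 3 — |x − y|_2 = 2^{-2} = 1/4.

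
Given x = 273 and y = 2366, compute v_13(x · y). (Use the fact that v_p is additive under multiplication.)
v_13(645918) = 3

v_p(x) = 1 (factor: 273 = 13^1 · 21); v_p(y) = 2 (factor: 2366 = 13^2 · 14). Additivity: v_p(xy) = v_p(x) + v_p(y) = 1 + 2 = 3. (Direct check: xy = 645918 = 13^3 · (294).)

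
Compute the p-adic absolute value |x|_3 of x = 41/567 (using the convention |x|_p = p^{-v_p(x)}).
|41/567|_3 = 81

Step 1 — compute v_3(x) by factoring powers of 3 out of the numerator and denominator: v_3(41/567) = -4. Step 2 — apply |x|_p = p^{-v_p(x)} = 3^{4} = 81.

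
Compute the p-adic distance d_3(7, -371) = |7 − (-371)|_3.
d_3(7, -371) = 1/27

Step 1 — x − y = 7 − (-371) = 378. Step 2 — v_3(378) = 3 (factor: 378 = (3^3 · 14); the sign does not affect v_p). Step 3 — |x − y|_3 = 3^{-3} = 1/27.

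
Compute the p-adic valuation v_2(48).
v_2(48) = 4

v_2(n) is the largest exponent k such that 2^k divides n. Factor out: 48 = 2^4 · 3. (Sign doesn't affect v_p.) So v_2(48) = 4.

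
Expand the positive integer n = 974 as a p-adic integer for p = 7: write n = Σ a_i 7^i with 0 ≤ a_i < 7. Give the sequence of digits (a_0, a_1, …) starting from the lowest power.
(a_0, a_1, …) = (1, 6, 5, 2)

Repeated division by 7 gives the digits low-to-high: 974 = 1 + 6·7^1 + 5·7^2 + 2·7^3. Digit sequence: (1, 6, 5, 2).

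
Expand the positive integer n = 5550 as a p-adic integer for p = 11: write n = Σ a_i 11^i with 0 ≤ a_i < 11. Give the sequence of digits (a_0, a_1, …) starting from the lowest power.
(a_0, a_1, …) = (6, 9, 1, 4)

Repeated division by 11 gives the digits low-to-high: 5550 = 6 + 9·11^1 + 1·11^2 + 4·11^3. Digit sequence: (6, 9, 1, 4).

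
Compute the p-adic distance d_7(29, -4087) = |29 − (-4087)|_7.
d_7(29, -4087) = 1/343

Step 1 — x − y = 29 − (-4087) = 4116. Step 2 — v_7(4116) = 3 (factor: 4116 = (7^3 · 12); the sign does not affect v_p). Step 3 — |x − y|_7 = 7^{-3} = 1/343.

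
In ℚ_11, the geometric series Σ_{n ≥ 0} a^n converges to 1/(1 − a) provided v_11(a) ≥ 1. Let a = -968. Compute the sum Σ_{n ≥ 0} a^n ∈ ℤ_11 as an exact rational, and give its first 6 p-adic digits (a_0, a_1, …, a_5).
Σ a^n = 1/(1 − a) = 1/969;  first 6 digits = (1, 0, 3, 10, 8, 5)

v_11(a) = 2 ≥ 1, so the series converges in ℤ_11 to 1/(1 − a) = 1/(1 − (-968)) = 1/969. Expand this rational in ℤ_11: compute digits iteratively via d_i = x_i mod 11, x_{i+1} = (x_i − d_i)/11. The first 6 digits are (1, 0, 3, 10, 8, 5).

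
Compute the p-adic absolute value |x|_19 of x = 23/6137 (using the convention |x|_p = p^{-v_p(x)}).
|23/6137|_19 = 361

Step 1 — compute v_19(x) by factoring powers of 19 out of the numerator and denominator: v_19(23/6137) = -2. Step 2 — apply |x|_p = p^{-v_p(x)} = 19^{2} = 361.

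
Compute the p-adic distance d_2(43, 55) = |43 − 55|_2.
d_2(43, 55) = 1/4

Step 1 — x − y = 43 − 55 = -12. Step 2 — v_2(-12) = 2 (factor: -12 = −(2^2 · 3); the sign does not affect v_p). Step 3 — |x − y|_2 = 2^{-2} = 1/4.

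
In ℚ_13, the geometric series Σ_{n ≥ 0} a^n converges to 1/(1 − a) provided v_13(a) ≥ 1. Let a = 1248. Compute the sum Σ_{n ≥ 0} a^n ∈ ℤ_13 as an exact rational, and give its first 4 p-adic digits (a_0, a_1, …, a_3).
Σ a^n = 1/(1 − a) = -1/1247;  first 4 digits = (1, 5, 6, 2)

v_13(a) = 1 ≥ 1, so the series converges in ℤ_13 to 1/(1 − a) = 1/(1 − 1248) = -1/1247. Expand this rational in ℤ_13: compute digits iteratively via d_i = x_i mod 13, x_{i+1} = (x_i − d_i)/13. The first 4 digits are (1, 5, 6, 2).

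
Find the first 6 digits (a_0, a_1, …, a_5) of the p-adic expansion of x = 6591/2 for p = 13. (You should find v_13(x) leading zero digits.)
(a_0, …, a_5) = (0, 0, 0, 8, 6, 6)

v_13(6591/2) = 3, so a_0 = ... = a_2 = 0. Factor out: x = 13^3 · u with u = 3/2 a unit in ℤ_13. Expand u iteratively via a_{v+i} = u_i mod 13, u_{i+1} = (u_i − a_{v+i})/13:
  u_0 = 3/2;  a_3 = 8;  u_1 = (u_0 − 8)/13 = -1/2
  u_1 = -1/2;  a_4 = 6;  u_2 = (u_1 − 6)/13 = -1/2
  u_2 = -1/2;  a_5 = 6;  u_3 = (u_2 − 6)/13 = -1/2
Digits: (0, 0, 0, 8, 6, 6).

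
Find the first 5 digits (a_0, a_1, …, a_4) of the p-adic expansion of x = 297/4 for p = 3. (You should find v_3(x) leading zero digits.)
(a_0, …, a_4) = (0, 0, 0, 2, 1)

v_3(297/4) = 3, so a_0 = ... = a_2 = 0. Factor out: x = 3^3 · u with u = 11/4 a unit in ℤ_3. Expand u iteratively via a_{v+i} = u_i mod 3, u_{i+1} = (u_i − a_{v+i})/3:
  u_0 = 11/4;  a_3 = 2;  u_1 = (u_0 − 2)/3 = 1/4
  u_1 = 1/4;  a_4 = 1;  u_2 = (u_1 − 1)/3 = -1/4
Digits: (0, 0, 0, 2, 1).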